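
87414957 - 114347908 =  - 26932951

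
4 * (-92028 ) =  - 368112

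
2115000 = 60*35250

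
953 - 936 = 17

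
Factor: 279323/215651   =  737/569 = 11^1*67^1*569^( - 1) 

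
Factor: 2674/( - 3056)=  - 2^( - 3)*7^1 = - 7/8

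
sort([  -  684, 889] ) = [ - 684, 889 ] 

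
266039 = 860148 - 594109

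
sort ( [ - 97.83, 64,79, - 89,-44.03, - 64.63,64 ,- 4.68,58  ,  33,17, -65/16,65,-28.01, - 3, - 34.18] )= [ - 97.83, - 89, - 64.63, - 44.03, - 34.18, - 28.01, - 4.68, - 65/16, - 3,17, 33,58,64,64,65,79]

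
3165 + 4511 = 7676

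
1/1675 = 1/1675 = 0.00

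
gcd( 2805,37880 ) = 5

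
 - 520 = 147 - 667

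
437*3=1311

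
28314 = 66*429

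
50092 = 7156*7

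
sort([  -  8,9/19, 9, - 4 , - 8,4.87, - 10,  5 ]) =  [-10, - 8, - 8,-4, 9/19, 4.87, 5,  9]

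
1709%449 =362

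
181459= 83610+97849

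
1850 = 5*370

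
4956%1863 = 1230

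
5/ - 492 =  - 1+ 487/492 = - 0.01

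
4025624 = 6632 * 607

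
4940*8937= 44148780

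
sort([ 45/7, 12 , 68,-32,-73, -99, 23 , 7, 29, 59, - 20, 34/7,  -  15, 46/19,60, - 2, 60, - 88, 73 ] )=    [-99,-88, - 73,-32, -20 ,-15, - 2, 46/19, 34/7,45/7 , 7, 12,23,29, 59, 60, 60,68,73 ]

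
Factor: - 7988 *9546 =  - 2^3 * 3^1 * 37^1 * 43^1* 1997^1= - 76253448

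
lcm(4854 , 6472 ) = 19416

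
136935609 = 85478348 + 51457261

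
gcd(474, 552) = 6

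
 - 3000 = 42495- 45495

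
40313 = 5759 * 7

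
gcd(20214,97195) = 1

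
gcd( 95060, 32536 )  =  196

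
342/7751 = 342/7751 = 0.04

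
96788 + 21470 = 118258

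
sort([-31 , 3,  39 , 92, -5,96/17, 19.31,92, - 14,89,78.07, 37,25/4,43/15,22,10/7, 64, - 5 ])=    [ - 31, - 14 , - 5, - 5,10/7, 43/15,3,96/17, 25/4, 19.31,22, 37 , 39,64,78.07,89,92,92 ]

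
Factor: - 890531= -890531^1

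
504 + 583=1087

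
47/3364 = 47/3364 = 0.01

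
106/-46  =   - 53/23 = - 2.30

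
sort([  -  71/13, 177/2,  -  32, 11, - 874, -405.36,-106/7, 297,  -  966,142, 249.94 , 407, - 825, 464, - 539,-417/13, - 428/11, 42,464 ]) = [  -  966, - 874, - 825,- 539,-405.36, - 428/11, - 417/13, - 32,-106/7, - 71/13, 11, 42,177/2, 142,249.94, 297,  407, 464,464 ]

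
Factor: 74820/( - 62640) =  - 43/36= - 2^ ( - 2)*3^( - 2) * 43^1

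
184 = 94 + 90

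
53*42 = 2226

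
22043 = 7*3149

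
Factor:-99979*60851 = -7^1*11^1*61^1*149^1 * 8693^1=- 6083822129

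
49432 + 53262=102694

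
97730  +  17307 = 115037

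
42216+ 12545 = 54761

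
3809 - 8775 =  - 4966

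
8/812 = 2/203 = 0.01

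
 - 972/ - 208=243/52= 4.67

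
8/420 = 2/105=0.02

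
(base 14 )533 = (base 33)v2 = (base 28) 18H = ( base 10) 1025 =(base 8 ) 2001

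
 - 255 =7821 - 8076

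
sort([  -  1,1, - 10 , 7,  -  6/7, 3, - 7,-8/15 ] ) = [ - 10, - 7,  -  1, -6/7 , - 8/15, 1, 3,7 ] 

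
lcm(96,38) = 1824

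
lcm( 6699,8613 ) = 60291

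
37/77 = 37/77 = 0.48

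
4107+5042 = 9149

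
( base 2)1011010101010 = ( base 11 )43A5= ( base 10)5802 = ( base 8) 13252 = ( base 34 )50M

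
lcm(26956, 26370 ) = 1213020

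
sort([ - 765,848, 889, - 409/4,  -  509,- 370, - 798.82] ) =[  -  798.82, - 765, - 509, - 370, - 409/4, 848, 889]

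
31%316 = 31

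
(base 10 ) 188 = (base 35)5D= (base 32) 5S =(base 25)7D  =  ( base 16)bc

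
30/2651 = 30/2651 = 0.01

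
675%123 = 60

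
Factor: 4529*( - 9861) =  - 3^1*7^1  *19^1*173^1*647^1 = - 44660469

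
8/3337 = 8/3337 = 0.00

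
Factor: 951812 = 2^2 * 149^1*1597^1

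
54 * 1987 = 107298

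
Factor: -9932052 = - 2^2*3^1 * 13^1 * 63667^1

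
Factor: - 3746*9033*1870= - 2^2*3^1 * 5^1 * 11^1*17^1*1873^1*3011^1 = - 63276345660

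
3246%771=162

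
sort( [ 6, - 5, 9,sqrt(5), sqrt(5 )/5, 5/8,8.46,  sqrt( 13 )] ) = [ - 5, sqrt ( 5 ) /5, 5/8, sqrt(5), sqrt( 13), 6,8.46 , 9 ] 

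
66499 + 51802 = 118301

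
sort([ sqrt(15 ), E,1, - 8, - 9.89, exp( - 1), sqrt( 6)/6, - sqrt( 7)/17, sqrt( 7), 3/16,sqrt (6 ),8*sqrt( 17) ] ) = [ - 9.89,-8, - sqrt( 7 ) /17, 3/16, exp(-1 ), sqrt( 6 ) /6,  1, sqrt(6 ), sqrt( 7), E, sqrt(15),  8 * sqrt( 17 ) ] 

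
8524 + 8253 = 16777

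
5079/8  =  634 + 7/8 = 634.88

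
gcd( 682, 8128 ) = 2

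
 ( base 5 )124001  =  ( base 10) 4876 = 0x130c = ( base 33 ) 4fp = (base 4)1030030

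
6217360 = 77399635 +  - 71182275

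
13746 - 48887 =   -  35141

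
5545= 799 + 4746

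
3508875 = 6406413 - 2897538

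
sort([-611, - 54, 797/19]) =[- 611, -54, 797/19 ] 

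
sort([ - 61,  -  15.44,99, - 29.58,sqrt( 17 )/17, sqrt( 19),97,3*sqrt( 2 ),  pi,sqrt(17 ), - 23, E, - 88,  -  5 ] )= [ - 88,-61,  -  29.58,- 23, - 15.44,- 5,sqrt(17)/17,E,pi, sqrt(17),3  *  sqrt( 2 ),sqrt (19 ), 97,99 ]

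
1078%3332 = 1078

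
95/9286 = 95/9286 = 0.01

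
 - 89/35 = -3 + 16/35 = -  2.54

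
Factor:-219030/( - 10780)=2^( - 1)*3^1*11^(-1 )*149^1  =  447/22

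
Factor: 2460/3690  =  2/3= 2^1*3^(  -  1)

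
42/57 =14/19 = 0.74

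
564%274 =16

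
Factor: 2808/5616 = 2^(- 1 ) = 1/2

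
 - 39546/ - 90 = 2197/5  =  439.40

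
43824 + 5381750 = 5425574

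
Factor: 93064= 2^3*11633^1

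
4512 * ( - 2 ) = -9024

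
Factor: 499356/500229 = 572/573  =  2^2*3^( - 1 )*11^1*13^1*191^ (  -  1)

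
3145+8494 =11639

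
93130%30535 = 1525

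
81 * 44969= 3642489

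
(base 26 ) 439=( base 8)5347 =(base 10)2791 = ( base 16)ae7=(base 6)20531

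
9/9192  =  3/3064=0.00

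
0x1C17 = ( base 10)7191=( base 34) 67h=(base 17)17F0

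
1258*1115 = 1402670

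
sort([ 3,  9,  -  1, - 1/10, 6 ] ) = [ - 1, - 1/10 , 3, 6,9 ]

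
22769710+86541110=109310820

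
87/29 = 3 = 3.00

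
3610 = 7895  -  4285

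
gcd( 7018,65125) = 1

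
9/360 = 1/40 = 0.03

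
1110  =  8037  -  6927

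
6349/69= 6349/69  =  92.01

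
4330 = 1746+2584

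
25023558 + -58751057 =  - 33727499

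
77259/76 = 77259/76=   1016.57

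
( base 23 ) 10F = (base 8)1040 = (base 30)I4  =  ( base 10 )544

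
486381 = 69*7049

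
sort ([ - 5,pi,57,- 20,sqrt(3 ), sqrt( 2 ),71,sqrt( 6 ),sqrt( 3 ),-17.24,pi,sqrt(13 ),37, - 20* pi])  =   [ - 20*pi, - 20, - 17.24,-5,sqrt(2),sqrt( 3 ),sqrt(3 ),sqrt (6 ), pi, pi,sqrt (13),37, 57,71 ]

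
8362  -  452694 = -444332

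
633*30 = 18990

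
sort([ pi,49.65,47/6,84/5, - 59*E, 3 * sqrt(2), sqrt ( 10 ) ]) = [ - 59*E,pi,sqrt(10 ), 3*sqrt(2 ),47/6,84/5,49.65 ] 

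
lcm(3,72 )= 72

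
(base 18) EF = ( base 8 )413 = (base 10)267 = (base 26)a7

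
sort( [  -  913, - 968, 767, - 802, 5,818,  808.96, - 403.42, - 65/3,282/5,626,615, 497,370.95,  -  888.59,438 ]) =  [- 968,-913, - 888.59,-802,-403.42, - 65/3,5,282/5,370.95, 438, 497,615,626, 767, 808.96 , 818]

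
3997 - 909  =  3088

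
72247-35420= 36827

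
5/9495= 1/1899= 0.00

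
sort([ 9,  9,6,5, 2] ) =[ 2 , 5,6, 9, 9] 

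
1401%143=114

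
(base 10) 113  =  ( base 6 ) 305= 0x71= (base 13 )89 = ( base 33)3E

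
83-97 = -14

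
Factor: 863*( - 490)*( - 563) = 2^1*5^1*7^2*563^1*863^1 = 238075810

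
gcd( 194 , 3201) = 97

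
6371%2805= 761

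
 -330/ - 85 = 66/17 = 3.88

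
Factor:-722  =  - 2^1*19^2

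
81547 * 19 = 1549393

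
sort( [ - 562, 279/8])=[ - 562, 279/8]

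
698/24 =349/12 =29.08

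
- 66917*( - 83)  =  5554111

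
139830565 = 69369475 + 70461090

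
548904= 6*91484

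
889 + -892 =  - 3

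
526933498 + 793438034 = 1320371532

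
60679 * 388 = 23543452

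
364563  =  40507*9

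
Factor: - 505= - 5^1*101^1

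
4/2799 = 4/2799 = 0.00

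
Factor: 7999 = 19^1*421^1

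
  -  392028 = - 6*65338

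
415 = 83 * 5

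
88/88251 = 88/88251 =0.00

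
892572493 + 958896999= 1851469492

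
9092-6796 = 2296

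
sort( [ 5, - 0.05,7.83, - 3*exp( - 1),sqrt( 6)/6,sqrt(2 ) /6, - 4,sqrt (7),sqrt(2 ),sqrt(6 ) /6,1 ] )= [ - 4, - 3*exp ( - 1), - 0.05, sqrt(2)/6,sqrt( 6 ) /6,sqrt(6 ) /6, 1,sqrt(2), sqrt( 7), 5,7.83 ] 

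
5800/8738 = 2900/4369 = 0.66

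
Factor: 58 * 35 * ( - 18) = -36540 = -  2^2*3^2*5^1 * 7^1*29^1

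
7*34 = 238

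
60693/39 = 20231/13= 1556.23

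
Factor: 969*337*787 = 3^1*17^1*19^1*337^1*787^1 = 256997211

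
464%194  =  76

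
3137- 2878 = 259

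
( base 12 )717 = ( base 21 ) 26j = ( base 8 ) 2003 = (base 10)1027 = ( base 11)854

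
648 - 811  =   - 163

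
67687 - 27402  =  40285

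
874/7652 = 437/3826 = 0.11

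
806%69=47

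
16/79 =16/79 = 0.20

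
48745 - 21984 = 26761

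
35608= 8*4451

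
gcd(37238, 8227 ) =433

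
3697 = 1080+2617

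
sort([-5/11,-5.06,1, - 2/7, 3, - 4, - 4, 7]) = [-5.06, - 4, - 4, - 5/11,-2/7, 1,3,7 ] 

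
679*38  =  25802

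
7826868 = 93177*84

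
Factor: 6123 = 3^1 * 13^1*157^1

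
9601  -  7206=2395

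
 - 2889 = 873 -3762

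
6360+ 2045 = 8405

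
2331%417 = 246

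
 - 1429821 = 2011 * (-711)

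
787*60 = 47220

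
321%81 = 78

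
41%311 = 41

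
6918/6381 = 2306/2127 = 1.08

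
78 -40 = 38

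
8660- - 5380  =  14040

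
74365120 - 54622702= 19742418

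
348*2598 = 904104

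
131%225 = 131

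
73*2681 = 195713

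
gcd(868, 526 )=2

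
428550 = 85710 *5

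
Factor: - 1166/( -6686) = 583/3343 = 11^1*53^1*3343^( - 1)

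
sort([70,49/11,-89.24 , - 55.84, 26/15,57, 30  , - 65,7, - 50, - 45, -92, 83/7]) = [ - 92, - 89.24, - 65,-55.84,-50, - 45,  26/15, 49/11,7,83/7,30,57,70] 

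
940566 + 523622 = 1464188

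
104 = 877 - 773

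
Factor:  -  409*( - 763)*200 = 2^3*5^2* 7^1*109^1*409^1 = 62413400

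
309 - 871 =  - 562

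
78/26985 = 26/8995 = 0.00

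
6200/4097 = 1 + 2103/4097 =1.51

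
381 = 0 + 381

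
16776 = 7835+8941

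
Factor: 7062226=2^1*3531113^1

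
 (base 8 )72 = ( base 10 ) 58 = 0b111010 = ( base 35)1N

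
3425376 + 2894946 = 6320322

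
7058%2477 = 2104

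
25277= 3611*7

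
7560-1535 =6025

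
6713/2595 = 2  +  1523/2595 = 2.59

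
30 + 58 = 88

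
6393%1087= 958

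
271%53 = 6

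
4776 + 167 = 4943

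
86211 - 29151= 57060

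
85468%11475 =5143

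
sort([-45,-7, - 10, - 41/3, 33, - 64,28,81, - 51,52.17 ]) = [ - 64, - 51,-45, - 41/3 ,  -  10, - 7,28,33, 52.17, 81 ]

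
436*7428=3238608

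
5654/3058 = 1 +118/139 = 1.85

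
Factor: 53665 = 5^1*10733^1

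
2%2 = 0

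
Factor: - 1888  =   - 2^5*59^1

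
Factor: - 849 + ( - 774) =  - 1623 = - 3^1* 541^1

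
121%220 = 121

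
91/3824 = 91/3824 =0.02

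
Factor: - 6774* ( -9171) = 2^1 * 3^3*1019^1* 1129^1 = 62124354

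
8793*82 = 721026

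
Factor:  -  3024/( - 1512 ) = 2^1 = 2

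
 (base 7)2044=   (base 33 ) LP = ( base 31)N5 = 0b1011001110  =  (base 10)718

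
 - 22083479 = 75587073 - 97670552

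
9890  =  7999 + 1891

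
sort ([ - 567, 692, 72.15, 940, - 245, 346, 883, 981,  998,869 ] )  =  [ - 567, - 245,72.15,  346, 692, 869, 883, 940 , 981, 998 ]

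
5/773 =5/773 = 0.01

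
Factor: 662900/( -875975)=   -  28/37=- 2^2*7^1*37^( - 1) 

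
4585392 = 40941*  112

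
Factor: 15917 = 11^1*1447^1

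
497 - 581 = -84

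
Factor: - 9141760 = - 2^9*5^1 * 3571^1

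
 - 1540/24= - 385/6  =  - 64.17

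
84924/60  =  7077/5=1415.40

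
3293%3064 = 229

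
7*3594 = 25158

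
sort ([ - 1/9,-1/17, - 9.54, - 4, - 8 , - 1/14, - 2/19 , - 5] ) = [ - 9.54 ,- 8, - 5, - 4 , - 1/9, - 2/19, - 1/14, - 1/17] 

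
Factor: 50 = 2^1*5^2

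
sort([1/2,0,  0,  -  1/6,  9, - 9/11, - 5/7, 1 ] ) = [ - 9/11  , - 5/7, - 1/6, 0,0, 1/2,1, 9 ]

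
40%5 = 0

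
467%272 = 195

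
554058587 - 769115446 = - 215056859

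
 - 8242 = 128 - 8370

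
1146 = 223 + 923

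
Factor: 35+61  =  2^5 * 3^1 = 96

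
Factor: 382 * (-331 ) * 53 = - 6701426 = -2^1* 53^1 * 191^1*331^1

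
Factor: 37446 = 2^1*3^1*79^2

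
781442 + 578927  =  1360369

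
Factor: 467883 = 3^3*13^1*31^1 * 43^1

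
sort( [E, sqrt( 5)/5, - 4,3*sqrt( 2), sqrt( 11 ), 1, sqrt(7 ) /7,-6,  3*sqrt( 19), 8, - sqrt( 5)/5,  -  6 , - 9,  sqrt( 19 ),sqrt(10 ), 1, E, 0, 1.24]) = [  -  9, - 6, - 6, - 4, - sqrt(5)/5, 0,sqrt( 7 ) /7,sqrt (5)/5, 1,1,1.24,E,E, sqrt(10 ), sqrt(11),3*sqrt(2),sqrt(19 ),8 , 3* sqrt( 19)] 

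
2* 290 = 580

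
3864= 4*966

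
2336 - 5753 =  - 3417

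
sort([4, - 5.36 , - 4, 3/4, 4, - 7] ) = [ - 7,- 5.36, - 4, 3/4,4,  4] 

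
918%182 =8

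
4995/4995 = 1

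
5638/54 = 2819/27 = 104.41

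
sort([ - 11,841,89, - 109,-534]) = [ - 534, - 109, - 11, 89, 841 ]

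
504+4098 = 4602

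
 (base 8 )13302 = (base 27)7QL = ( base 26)8g2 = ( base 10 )5826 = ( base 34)51C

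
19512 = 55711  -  36199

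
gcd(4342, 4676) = 334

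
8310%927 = 894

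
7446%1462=136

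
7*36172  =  253204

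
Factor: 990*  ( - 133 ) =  -2^1 * 3^2*5^1*7^1 * 11^1*19^1  =  - 131670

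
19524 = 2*9762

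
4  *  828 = 3312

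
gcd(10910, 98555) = 5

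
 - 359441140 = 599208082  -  958649222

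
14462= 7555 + 6907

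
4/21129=4/21129=0.00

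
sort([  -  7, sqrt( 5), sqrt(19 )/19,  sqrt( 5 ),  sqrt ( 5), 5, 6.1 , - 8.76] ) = [  -  8.76,-7, sqrt(19 ) /19, sqrt( 5 ), sqrt(5 ),sqrt( 5 ), 5 , 6.1]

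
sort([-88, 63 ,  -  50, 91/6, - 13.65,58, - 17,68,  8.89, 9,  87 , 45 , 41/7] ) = [ - 88 , - 50, - 17,-13.65,41/7,  8.89, 9, 91/6, 45 , 58,63, 68,87 ] 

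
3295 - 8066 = -4771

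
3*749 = 2247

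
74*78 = 5772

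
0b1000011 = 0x43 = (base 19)3a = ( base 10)67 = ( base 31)25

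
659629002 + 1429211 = 661058213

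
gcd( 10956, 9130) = 1826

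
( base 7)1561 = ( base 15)2c1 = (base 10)631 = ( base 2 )1001110111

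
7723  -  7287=436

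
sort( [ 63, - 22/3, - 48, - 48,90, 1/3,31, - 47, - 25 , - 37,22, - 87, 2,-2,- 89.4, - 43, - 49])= [ - 89.4, - 87 , - 49, - 48, -48,  -  47, - 43, - 37, - 25, - 22/3, - 2,1/3, 2,22,31,63, 90]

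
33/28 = 1 + 5/28 = 1.18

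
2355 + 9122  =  11477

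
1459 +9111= 10570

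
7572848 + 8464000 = 16036848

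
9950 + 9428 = 19378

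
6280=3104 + 3176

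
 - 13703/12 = -13703/12 = -1141.92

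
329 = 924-595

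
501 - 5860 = -5359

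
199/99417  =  199/99417= 0.00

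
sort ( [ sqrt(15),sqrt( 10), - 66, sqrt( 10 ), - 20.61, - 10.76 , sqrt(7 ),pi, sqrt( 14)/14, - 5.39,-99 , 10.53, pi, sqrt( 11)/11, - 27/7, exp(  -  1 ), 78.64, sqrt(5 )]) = [ - 99, -66,  -  20.61,  -  10.76, - 5.39,-27/7, sqrt(14)/14, sqrt(  11)/11, exp( - 1), sqrt ( 5), sqrt( 7 ) , pi, pi, sqrt(10), sqrt(10), sqrt ( 15), 10.53, 78.64 ] 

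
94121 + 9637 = 103758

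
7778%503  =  233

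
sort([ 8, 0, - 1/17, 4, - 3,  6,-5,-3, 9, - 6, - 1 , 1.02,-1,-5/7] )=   [ - 6,-5, - 3,-3,-1, - 1,-5/7, - 1/17,0, 1.02, 4, 6, 8, 9 ]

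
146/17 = 8 + 10/17 =8.59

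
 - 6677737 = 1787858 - 8465595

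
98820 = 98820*1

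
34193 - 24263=9930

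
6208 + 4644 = 10852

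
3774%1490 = 794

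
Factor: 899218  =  2^1*449609^1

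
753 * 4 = 3012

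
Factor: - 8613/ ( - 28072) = 2^ (-3)*3^3  *11^( -1 ) = 27/88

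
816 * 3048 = 2487168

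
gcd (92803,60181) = 1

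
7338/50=146 + 19/25= 146.76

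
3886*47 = 182642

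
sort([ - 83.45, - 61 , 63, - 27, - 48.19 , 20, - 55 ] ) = [ - 83.45,-61,  -  55, - 48.19,-27, 20, 63 ] 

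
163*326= 53138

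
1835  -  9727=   -  7892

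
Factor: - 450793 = - 7^1 * 64399^1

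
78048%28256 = 21536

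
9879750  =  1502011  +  8377739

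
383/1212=383/1212 = 0.32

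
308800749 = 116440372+192360377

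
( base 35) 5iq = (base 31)71N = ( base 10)6781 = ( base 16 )1A7D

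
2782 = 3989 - 1207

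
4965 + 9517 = 14482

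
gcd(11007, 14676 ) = 3669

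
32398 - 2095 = 30303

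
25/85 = 5/17 = 0.29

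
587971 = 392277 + 195694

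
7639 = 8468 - 829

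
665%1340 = 665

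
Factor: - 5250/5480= - 525/548 = -2^ ( - 2)*3^1*5^2*7^1*137^(  -  1)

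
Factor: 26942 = 2^1*19^1*709^1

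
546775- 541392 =5383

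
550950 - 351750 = 199200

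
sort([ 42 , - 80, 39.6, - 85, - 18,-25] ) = [ - 85, - 80, - 25, - 18,39.6,42 ]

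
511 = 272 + 239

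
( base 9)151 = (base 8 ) 177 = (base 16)7f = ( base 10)127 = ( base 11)106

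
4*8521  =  34084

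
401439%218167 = 183272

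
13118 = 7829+5289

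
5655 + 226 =5881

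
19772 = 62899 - 43127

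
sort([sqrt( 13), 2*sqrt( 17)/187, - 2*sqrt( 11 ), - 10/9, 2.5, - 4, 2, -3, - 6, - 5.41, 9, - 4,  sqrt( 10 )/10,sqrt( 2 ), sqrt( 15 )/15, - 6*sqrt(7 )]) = [ - 6 *sqrt( 7 ), - 2*sqrt(11 ), - 6, - 5.41, - 4, - 4, - 3, - 10/9, 2*sqrt( 17 )/187,  sqrt( 15 ) /15, sqrt( 10)/10,  sqrt( 2 ),  2,2.5 , sqrt( 13),  9] 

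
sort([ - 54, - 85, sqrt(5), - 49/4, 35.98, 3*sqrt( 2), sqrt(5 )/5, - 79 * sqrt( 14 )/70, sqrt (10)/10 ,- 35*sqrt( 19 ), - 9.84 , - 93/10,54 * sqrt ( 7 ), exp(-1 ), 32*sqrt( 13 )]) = [ - 35*sqrt(19), - 85, - 54,-49/4, - 9.84, - 93/10, - 79*sqrt(14)/70, sqrt(10)/10, exp( - 1),sqrt( 5 ) /5,sqrt( 5 ), 3*sqrt( 2 ),35.98, 32*sqrt( 13 ), 54*sqrt( 7 )]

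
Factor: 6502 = 2^1*3251^1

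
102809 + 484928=587737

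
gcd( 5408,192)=32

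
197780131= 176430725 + 21349406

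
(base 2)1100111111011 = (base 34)5pl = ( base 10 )6651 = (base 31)6sh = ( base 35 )5F1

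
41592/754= 55 + 61/377 =55.16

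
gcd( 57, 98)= 1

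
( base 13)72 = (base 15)63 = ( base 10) 93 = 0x5d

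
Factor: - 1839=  - 3^1* 613^1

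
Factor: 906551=41^1*22111^1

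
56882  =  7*8126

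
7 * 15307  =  107149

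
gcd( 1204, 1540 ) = 28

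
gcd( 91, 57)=1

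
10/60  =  1/6= 0.17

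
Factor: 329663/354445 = 5^( - 1 )*7^( - 1) * 13^(-1)*19^(-1)*41^ ( - 1 )*329663^1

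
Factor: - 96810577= -2557^1*37861^1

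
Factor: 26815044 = 2^2*3^1 * 2234587^1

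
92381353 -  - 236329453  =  328710806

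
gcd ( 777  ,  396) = 3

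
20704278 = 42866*483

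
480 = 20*24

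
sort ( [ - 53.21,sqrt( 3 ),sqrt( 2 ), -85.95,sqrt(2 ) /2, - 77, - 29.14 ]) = [ - 85.95, - 77, - 53.21 , - 29.14,sqrt(2 )/2 , sqrt (2 ), sqrt( 3) ]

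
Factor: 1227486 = 2^1*3^1*13^1 * 15737^1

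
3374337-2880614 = 493723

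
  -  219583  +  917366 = 697783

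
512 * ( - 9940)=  - 5089280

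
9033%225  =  33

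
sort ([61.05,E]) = [ E, 61.05]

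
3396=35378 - 31982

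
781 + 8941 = 9722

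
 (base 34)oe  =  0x33e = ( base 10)830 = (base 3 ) 1010202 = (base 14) 434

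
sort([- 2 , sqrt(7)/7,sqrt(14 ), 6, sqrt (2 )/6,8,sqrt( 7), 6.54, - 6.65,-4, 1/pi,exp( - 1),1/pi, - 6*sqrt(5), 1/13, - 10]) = [  -  6*sqrt( 5), - 10, - 6.65, - 4, - 2,1/13,sqrt(2 ) /6 , 1/pi,  1/pi , exp(  -  1),sqrt( 7) /7,sqrt( 7), sqrt( 14) , 6,6.54 , 8 ] 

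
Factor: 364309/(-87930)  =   - 2^(-1) * 3^( - 2 )*5^(-1 ) * 11^1*977^( - 1 ) * 33119^1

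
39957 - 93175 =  - 53218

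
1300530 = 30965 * 42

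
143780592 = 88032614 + 55747978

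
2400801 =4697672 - 2296871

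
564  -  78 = 486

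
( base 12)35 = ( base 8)51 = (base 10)41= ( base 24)1H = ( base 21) 1k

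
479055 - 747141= -268086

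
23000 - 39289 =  - 16289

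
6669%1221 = 564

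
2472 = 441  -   - 2031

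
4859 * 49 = 238091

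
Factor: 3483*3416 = 11897928 =2^3*3^4*7^1*43^1 * 61^1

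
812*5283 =4289796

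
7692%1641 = 1128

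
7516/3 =7516/3 = 2505.33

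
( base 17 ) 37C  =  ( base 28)17I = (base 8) 1746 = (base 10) 998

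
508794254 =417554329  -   - 91239925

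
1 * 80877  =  80877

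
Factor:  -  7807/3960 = - 2^( - 3)*3^(-2)*5^(- 1)*11^( - 1 )*37^1*211^1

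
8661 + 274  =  8935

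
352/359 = 352/359 =0.98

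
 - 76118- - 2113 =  - 74005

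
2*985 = 1970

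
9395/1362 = 9395/1362 = 6.90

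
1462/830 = 1 + 316/415 = 1.76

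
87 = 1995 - 1908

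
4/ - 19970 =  - 1 + 9983/9985 = -0.00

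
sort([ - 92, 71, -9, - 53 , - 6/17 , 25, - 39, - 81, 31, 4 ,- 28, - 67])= [ - 92, - 81, - 67 ,  -  53,-39, - 28,-9,  -  6/17,4,25, 31,71 ]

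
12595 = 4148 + 8447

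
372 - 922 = - 550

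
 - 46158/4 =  - 11540 + 1/2 = - 11539.50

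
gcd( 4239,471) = 471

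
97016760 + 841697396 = 938714156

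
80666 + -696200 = - 615534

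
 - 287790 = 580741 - 868531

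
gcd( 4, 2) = 2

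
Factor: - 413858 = -2^1*19^1* 10891^1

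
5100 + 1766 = 6866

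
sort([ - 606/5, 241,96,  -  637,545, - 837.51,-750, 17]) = [-837.51,-750, - 637, - 606/5,17,  96 , 241,545]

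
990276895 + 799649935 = 1789926830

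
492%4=0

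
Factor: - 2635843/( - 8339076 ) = 2^( - 2)*3^( - 2)*7^1* 37^1 * 43^( - 1 )*5387^( - 1)*10177^1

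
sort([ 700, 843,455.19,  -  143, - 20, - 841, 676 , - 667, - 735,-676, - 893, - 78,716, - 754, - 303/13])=[ - 893, - 841,-754, - 735,-676, - 667, - 143,-78,-303/13,-20,455.19,676,700,  716,843 ]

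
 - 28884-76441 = - 105325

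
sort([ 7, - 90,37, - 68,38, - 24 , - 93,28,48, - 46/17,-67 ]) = [ - 93, - 90, - 68, - 67,  -  24,-46/17,7,28, 37, 38, 48] 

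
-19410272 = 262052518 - 281462790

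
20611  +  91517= 112128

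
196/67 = 196/67 = 2.93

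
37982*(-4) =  - 151928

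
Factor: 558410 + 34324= 592734  =  2^1*3^1*223^1*443^1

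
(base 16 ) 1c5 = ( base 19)14G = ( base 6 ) 2033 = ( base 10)453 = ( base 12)319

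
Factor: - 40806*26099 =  - 2^1*3^2*2267^1*26099^1 = - 1064995794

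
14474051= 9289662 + 5184389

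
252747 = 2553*99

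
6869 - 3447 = 3422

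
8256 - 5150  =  3106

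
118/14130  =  59/7065 =0.01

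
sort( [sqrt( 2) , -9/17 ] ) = [-9/17,sqrt(2) ] 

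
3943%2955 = 988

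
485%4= 1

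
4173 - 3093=1080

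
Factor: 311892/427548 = 7^1 *11^( - 1) * 41^( - 1)*47^1=329/451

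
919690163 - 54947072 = 864743091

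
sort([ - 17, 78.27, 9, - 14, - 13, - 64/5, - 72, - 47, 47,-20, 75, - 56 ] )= [  -  72, -56, - 47,-20,-17,  -  14,  -  13, - 64/5,  9,47,75,  78.27 ]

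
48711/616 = 79 + 47/616 = 79.08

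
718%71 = 8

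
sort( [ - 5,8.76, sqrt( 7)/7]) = [ - 5, sqrt( 7)/7,8.76]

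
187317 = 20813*9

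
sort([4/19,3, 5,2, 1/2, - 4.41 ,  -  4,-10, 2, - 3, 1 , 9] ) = [-10, - 4.41,-4, - 3 , 4/19, 1/2, 1,2, 2, 3, 5, 9] 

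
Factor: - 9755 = -5^1*1951^1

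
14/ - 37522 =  - 1 + 18754/18761 =-0.00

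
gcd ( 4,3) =1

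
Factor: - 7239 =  - 3^1 * 19^1  *127^1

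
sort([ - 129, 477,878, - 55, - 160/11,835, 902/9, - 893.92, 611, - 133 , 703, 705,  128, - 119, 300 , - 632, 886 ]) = [- 893.92, - 632, - 133, - 129, - 119, - 55,  -  160/11,902/9, 128,300 , 477, 611, 703, 705,835,878, 886]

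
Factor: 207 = 3^2*23^1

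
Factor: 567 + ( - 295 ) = 272 = 2^4*17^1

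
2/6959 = 2/6959 =0.00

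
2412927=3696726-1283799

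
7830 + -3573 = 4257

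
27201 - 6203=20998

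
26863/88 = 26863/88=   305.26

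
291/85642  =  291/85642 = 0.00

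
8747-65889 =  - 57142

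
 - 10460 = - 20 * 523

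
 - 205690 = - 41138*5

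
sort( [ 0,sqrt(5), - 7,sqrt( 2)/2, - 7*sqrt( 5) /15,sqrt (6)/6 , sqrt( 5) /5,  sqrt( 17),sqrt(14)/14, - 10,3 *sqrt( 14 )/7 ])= [  -  10, - 7,-7*sqrt ( 5 )/15,0 , sqrt( 14)/14,sqrt (6)/6,  sqrt ( 5) /5, sqrt (2 ) /2,3*sqrt(14)/7, sqrt(5) , sqrt( 17 )]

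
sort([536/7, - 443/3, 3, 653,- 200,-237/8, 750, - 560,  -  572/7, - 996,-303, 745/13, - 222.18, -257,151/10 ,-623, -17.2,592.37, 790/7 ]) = [-996, - 623,- 560, - 303,-257, - 222.18,-200,-443/3, - 572/7,  -  237/8,-17.2,3,151/10, 745/13,536/7, 790/7,592.37  ,  653,750 ]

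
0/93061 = 0=0.00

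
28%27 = 1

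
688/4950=344/2475 = 0.14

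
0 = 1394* 0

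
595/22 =27 + 1/22 = 27.05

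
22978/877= 26+176/877 = 26.20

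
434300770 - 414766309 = 19534461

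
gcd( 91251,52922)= 1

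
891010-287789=603221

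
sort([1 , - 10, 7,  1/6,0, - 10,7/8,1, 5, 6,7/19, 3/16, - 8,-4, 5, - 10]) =[ - 10, - 10 , - 10,  -  8,- 4, 0,1/6, 3/16, 7/19,7/8, 1, 1 , 5, 5, 6,7 ]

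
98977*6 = 593862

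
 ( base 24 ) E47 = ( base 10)8167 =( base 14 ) 2d95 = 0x1fe7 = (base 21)iaj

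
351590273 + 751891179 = 1103481452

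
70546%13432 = 3386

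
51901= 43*1207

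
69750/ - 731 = -69750/731 = -95.42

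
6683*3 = 20049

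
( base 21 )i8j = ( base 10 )8125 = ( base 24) E2D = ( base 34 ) 70X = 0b1111110111101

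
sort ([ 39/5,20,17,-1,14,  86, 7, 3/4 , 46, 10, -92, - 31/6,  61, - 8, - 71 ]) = [ - 92, - 71, -8,-31/6, - 1,  3/4,  7 , 39/5,  10,  14,17,20,  46 , 61, 86 ]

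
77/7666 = 77/7666 = 0.01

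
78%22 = 12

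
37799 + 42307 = 80106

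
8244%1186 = 1128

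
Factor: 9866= 2^1*4933^1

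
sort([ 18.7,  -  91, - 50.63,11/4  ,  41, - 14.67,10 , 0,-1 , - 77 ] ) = [ - 91 , - 77, - 50.63, - 14.67, - 1, 0,11/4, 10,  18.7,41] 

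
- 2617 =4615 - 7232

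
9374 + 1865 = 11239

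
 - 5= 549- 554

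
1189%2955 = 1189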